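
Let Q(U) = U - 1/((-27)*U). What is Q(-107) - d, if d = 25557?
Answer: -74143297/2889 ≈ -25664.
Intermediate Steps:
Q(U) = U + 1/(27*U) (Q(U) = U - (-1)/(27*U) = U + 1/(27*U))
Q(-107) - d = (-107 + (1/27)/(-107)) - 1*25557 = (-107 + (1/27)*(-1/107)) - 25557 = (-107 - 1/2889) - 25557 = -309124/2889 - 25557 = -74143297/2889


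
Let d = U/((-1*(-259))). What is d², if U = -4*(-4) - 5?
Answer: 121/67081 ≈ 0.0018038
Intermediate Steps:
U = 11 (U = 16 - 5 = 11)
d = 11/259 (d = 11/((-1*(-259))) = 11/259 ≈ 0.042471)
d² = (11/259)² = 121/67081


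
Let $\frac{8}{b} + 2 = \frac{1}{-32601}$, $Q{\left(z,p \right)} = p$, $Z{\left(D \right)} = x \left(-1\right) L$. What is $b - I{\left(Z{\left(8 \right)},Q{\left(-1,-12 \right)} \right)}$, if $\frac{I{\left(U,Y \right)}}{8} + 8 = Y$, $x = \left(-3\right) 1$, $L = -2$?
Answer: $\frac{10171672}{65203} \approx 156.0$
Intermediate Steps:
$x = -3$
$Z{\left(D \right)} = -6$ ($Z{\left(D \right)} = \left(-3\right) \left(-1\right) \left(-2\right) = 3 \left(-2\right) = -6$)
$I{\left(U,Y \right)} = -64 + 8 Y$
$b = - \frac{260808}{65203}$ ($b = \frac{8}{-2 + \frac{1}{-32601}} = \frac{8}{-2 - \frac{1}{32601}} = \frac{8}{- \frac{65203}{32601}} = 8 \left(- \frac{32601}{65203}\right) = - \frac{260808}{65203} \approx -3.9999$)
$b - I{\left(Z{\left(8 \right)},Q{\left(-1,-12 \right)} \right)} = - \frac{260808}{65203} - \left(-64 + 8 \left(-12\right)\right) = - \frac{260808}{65203} - \left(-64 - 96\right) = - \frac{260808}{65203} - -160 = - \frac{260808}{65203} + 160 = \frac{10171672}{65203}$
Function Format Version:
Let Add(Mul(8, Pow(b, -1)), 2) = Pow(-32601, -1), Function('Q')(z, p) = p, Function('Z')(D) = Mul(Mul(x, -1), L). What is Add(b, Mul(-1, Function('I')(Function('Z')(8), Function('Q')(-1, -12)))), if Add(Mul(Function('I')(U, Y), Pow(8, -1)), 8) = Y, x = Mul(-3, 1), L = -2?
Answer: Rational(10171672, 65203) ≈ 156.00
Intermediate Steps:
x = -3
Function('Z')(D) = -6 (Function('Z')(D) = Mul(Mul(-3, -1), -2) = Mul(3, -2) = -6)
Function('I')(U, Y) = Add(-64, Mul(8, Y))
b = Rational(-260808, 65203) (b = Mul(8, Pow(Add(-2, Pow(-32601, -1)), -1)) = Mul(8, Pow(Add(-2, Rational(-1, 32601)), -1)) = Mul(8, Pow(Rational(-65203, 32601), -1)) = Mul(8, Rational(-32601, 65203)) = Rational(-260808, 65203) ≈ -3.9999)
Add(b, Mul(-1, Function('I')(Function('Z')(8), Function('Q')(-1, -12)))) = Add(Rational(-260808, 65203), Mul(-1, Add(-64, Mul(8, -12)))) = Add(Rational(-260808, 65203), Mul(-1, Add(-64, -96))) = Add(Rational(-260808, 65203), Mul(-1, -160)) = Add(Rational(-260808, 65203), 160) = Rational(10171672, 65203)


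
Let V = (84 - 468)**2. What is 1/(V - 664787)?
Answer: -1/517331 ≈ -1.9330e-6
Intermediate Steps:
V = 147456 (V = (-384)**2 = 147456)
1/(V - 664787) = 1/(147456 - 664787) = 1/(-517331) = -1/517331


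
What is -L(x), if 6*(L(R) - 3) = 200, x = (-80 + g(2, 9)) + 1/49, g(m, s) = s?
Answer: -109/3 ≈ -36.333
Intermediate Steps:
x = -3478/49 (x = (-80 + 9) + 1/49 = -71 + 1/49 = -3478/49 ≈ -70.980)
L(R) = 109/3 (L(R) = 3 + (1/6)*200 = 3 + 100/3 = 109/3)
-L(x) = -1*109/3 = -109/3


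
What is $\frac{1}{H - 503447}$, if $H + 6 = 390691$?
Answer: $- \frac{1}{112762} \approx -8.8682 \cdot 10^{-6}$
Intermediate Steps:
$H = 390685$ ($H = -6 + 390691 = 390685$)
$\frac{1}{H - 503447} = \frac{1}{390685 - 503447} = \frac{1}{-112762} = - \frac{1}{112762}$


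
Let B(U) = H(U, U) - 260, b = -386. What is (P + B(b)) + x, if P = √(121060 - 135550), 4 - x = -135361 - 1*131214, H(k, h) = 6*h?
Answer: 264003 + 3*I*√1610 ≈ 2.64e+5 + 120.37*I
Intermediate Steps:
B(U) = -260 + 6*U (B(U) = 6*U - 260 = -260 + 6*U)
x = 266579 (x = 4 - (-135361 - 1*131214) = 4 - (-135361 - 131214) = 4 - 1*(-266575) = 4 + 266575 = 266579)
P = 3*I*√1610 (P = √(-14490) = 3*I*√1610 ≈ 120.37*I)
(P + B(b)) + x = (3*I*√1610 + (-260 + 6*(-386))) + 266579 = (3*I*√1610 + (-260 - 2316)) + 266579 = (3*I*√1610 - 2576) + 266579 = (-2576 + 3*I*√1610) + 266579 = 264003 + 3*I*√1610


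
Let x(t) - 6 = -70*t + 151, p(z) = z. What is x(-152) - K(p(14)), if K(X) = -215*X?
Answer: 13807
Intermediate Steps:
x(t) = 157 - 70*t (x(t) = 6 + (-70*t + 151) = 6 + (151 - 70*t) = 157 - 70*t)
x(-152) - K(p(14)) = (157 - 70*(-152)) - (-215)*14 = (157 + 10640) - 1*(-3010) = 10797 + 3010 = 13807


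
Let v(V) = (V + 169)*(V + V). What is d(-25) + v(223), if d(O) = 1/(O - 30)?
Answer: 9615759/55 ≈ 1.7483e+5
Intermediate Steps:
v(V) = 2*V*(169 + V) (v(V) = (169 + V)*(2*V) = 2*V*(169 + V))
d(O) = 1/(-30 + O)
d(-25) + v(223) = 1/(-30 - 25) + 2*223*(169 + 223) = 1/(-55) + 2*223*392 = -1/55 + 174832 = 9615759/55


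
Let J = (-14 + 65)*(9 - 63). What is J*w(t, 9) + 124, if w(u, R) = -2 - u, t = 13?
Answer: 41434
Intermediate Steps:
J = -2754 (J = 51*(-54) = -2754)
J*w(t, 9) + 124 = -2754*(-2 - 1*13) + 124 = -2754*(-2 - 13) + 124 = -2754*(-15) + 124 = 41310 + 124 = 41434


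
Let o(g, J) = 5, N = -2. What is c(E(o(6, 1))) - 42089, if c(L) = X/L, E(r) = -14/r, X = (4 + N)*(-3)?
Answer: -294608/7 ≈ -42087.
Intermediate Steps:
X = -6 (X = (4 - 2)*(-3) = 2*(-3) = -6)
c(L) = -6/L
c(E(o(6, 1))) - 42089 = -6/((-14/5)) - 42089 = -6/((-14*⅕)) - 42089 = -6/(-14/5) - 42089 = -6*(-5/14) - 42089 = 15/7 - 42089 = -294608/7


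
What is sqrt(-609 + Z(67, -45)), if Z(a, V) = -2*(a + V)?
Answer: I*sqrt(653) ≈ 25.554*I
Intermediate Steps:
Z(a, V) = -2*V - 2*a (Z(a, V) = -2*(V + a) = -2*V - 2*a)
sqrt(-609 + Z(67, -45)) = sqrt(-609 + (-2*(-45) - 2*67)) = sqrt(-609 + (90 - 134)) = sqrt(-609 - 44) = sqrt(-653) = I*sqrt(653)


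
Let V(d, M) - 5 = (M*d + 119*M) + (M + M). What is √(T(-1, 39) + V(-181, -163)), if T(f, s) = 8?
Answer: √9793 ≈ 98.960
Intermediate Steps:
V(d, M) = 5 + 121*M + M*d (V(d, M) = 5 + ((M*d + 119*M) + (M + M)) = 5 + ((119*M + M*d) + 2*M) = 5 + (121*M + M*d) = 5 + 121*M + M*d)
√(T(-1, 39) + V(-181, -163)) = √(8 + (5 + 121*(-163) - 163*(-181))) = √(8 + (5 - 19723 + 29503)) = √(8 + 9785) = √9793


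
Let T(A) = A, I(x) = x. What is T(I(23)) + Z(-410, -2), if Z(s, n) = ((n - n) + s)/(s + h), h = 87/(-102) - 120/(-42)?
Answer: 2330949/97103 ≈ 24.005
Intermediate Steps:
h = 477/238 (h = 87*(-1/102) - 120*(-1/42) = -29/34 + 20/7 = 477/238 ≈ 2.0042)
Z(s, n) = s/(477/238 + s) (Z(s, n) = ((n - n) + s)/(s + 477/238) = (0 + s)/(477/238 + s) = s/(477/238 + s))
T(I(23)) + Z(-410, -2) = 23 + 238*(-410)/(477 + 238*(-410)) = 23 + 238*(-410)/(477 - 97580) = 23 + 238*(-410)/(-97103) = 23 + 238*(-410)*(-1/97103) = 23 + 97580/97103 = 2330949/97103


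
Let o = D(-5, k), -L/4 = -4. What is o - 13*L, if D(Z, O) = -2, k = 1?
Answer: -210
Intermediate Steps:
L = 16 (L = -4*(-4) = 16)
o = -2
o - 13*L = -2 - 13*16 = -2 - 208 = -210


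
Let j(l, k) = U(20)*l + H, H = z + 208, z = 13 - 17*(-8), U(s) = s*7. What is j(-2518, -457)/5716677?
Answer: -352163/5716677 ≈ -0.061603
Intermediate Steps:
U(s) = 7*s
z = 149 (z = 13 + 136 = 149)
H = 357 (H = 149 + 208 = 357)
j(l, k) = 357 + 140*l (j(l, k) = (7*20)*l + 357 = 140*l + 357 = 357 + 140*l)
j(-2518, -457)/5716677 = (357 + 140*(-2518))/5716677 = (357 - 352520)*(1/5716677) = -352163*1/5716677 = -352163/5716677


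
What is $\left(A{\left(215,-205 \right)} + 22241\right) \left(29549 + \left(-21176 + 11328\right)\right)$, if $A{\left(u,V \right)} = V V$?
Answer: $1266104466$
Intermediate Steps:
$A{\left(u,V \right)} = V^{2}$
$\left(A{\left(215,-205 \right)} + 22241\right) \left(29549 + \left(-21176 + 11328\right)\right) = \left(\left(-205\right)^{2} + 22241\right) \left(29549 + \left(-21176 + 11328\right)\right) = \left(42025 + 22241\right) \left(29549 - 9848\right) = 64266 \cdot 19701 = 1266104466$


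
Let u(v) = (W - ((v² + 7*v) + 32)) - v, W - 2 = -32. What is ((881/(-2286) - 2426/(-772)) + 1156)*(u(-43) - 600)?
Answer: -553929963719/220599 ≈ -2.5110e+6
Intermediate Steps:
W = -30 (W = 2 - 32 = -30)
u(v) = -62 - v² - 8*v (u(v) = (-30 - ((v² + 7*v) + 32)) - v = (-30 - (32 + v² + 7*v)) - v = (-30 + (-32 - v² - 7*v)) - v = (-62 - v² - 7*v) - v = -62 - v² - 8*v)
((881/(-2286) - 2426/(-772)) + 1156)*(u(-43) - 600) = ((881/(-2286) - 2426/(-772)) + 1156)*((-62 - 1*(-43)² - 8*(-43)) - 600) = ((881*(-1/2286) - 2426*(-1/772)) + 1156)*((-62 - 1*1849 + 344) - 600) = ((-881/2286 + 1213/386) + 1156)*((-62 - 1849 + 344) - 600) = (608213/220599 + 1156)*(-1567 - 600) = (255620657/220599)*(-2167) = -553929963719/220599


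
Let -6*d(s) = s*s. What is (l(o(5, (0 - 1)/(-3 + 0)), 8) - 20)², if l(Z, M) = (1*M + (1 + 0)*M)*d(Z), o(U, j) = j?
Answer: 300304/729 ≈ 411.94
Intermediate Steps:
d(s) = -s²/6 (d(s) = -s*s/6 = -s²/6)
l(Z, M) = -M*Z²/3 (l(Z, M) = (1*M + (1 + 0)*M)*(-Z²/6) = (M + 1*M)*(-Z²/6) = (M + M)*(-Z²/6) = (2*M)*(-Z²/6) = -M*Z²/3)
(l(o(5, (0 - 1)/(-3 + 0)), 8) - 20)² = (-⅓*8*((0 - 1)/(-3 + 0))² - 20)² = (-⅓*8*(-1/(-3))² - 20)² = (-⅓*8*(-1*(-⅓))² - 20)² = (-⅓*8*(⅓)² - 20)² = (-⅓*8*⅑ - 20)² = (-8/27 - 20)² = (-548/27)² = 300304/729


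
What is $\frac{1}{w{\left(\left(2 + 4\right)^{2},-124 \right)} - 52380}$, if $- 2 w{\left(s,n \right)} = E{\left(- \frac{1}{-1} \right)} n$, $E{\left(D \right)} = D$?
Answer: $- \frac{1}{52318} \approx -1.9114 \cdot 10^{-5}$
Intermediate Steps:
$w{\left(s,n \right)} = - \frac{n}{2}$ ($w{\left(s,n \right)} = - \frac{- \frac{1}{-1} n}{2} = - \frac{\left(-1\right) \left(-1\right) n}{2} = - \frac{1 n}{2} = - \frac{n}{2}$)
$\frac{1}{w{\left(\left(2 + 4\right)^{2},-124 \right)} - 52380} = \frac{1}{\left(- \frac{1}{2}\right) \left(-124\right) - 52380} = \frac{1}{62 - 52380} = \frac{1}{-52318} = - \frac{1}{52318}$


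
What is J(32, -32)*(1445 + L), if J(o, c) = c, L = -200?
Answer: -39840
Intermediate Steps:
J(32, -32)*(1445 + L) = -32*(1445 - 200) = -32*1245 = -39840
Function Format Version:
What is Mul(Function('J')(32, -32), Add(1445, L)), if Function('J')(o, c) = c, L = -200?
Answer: -39840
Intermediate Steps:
Mul(Function('J')(32, -32), Add(1445, L)) = Mul(-32, Add(1445, -200)) = Mul(-32, 1245) = -39840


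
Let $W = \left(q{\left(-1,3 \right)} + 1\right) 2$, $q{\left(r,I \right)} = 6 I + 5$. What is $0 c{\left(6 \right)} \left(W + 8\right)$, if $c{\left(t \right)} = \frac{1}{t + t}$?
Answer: $0$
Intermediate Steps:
$c{\left(t \right)} = \frac{1}{2 t}$
$q{\left(r,I \right)} = 5 + 6 I$
$W = 48$ ($W = \left(\left(5 + 6 \cdot 3\right) + 1\right) 2 = \left(\left(5 + 18\right) + 1\right) 2 = \left(23 + 1\right) 2 = 24 \cdot 2 = 48$)
$0 c{\left(6 \right)} \left(W + 8\right) = 0 \frac{1}{2 \cdot 6} \left(48 + 8\right) = 0 \cdot \frac{1}{2} \cdot \frac{1}{6} \cdot 56 = 0 \cdot \frac{1}{12} \cdot 56 = 0 \cdot 56 = 0$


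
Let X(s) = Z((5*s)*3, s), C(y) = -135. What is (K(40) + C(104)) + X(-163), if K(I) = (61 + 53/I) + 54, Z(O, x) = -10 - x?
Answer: 5373/40 ≈ 134.32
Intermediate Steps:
X(s) = -10 - s
K(I) = 115 + 53/I
(K(40) + C(104)) + X(-163) = ((115 + 53/40) - 135) + (-10 - 1*(-163)) = ((115 + 53*(1/40)) - 135) + (-10 + 163) = ((115 + 53/40) - 135) + 153 = (4653/40 - 135) + 153 = -747/40 + 153 = 5373/40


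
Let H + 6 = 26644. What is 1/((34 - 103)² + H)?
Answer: 1/31399 ≈ 3.1848e-5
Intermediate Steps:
H = 26638 (H = -6 + 26644 = 26638)
1/((34 - 103)² + H) = 1/((34 - 103)² + 26638) = 1/((-69)² + 26638) = 1/(4761 + 26638) = 1/31399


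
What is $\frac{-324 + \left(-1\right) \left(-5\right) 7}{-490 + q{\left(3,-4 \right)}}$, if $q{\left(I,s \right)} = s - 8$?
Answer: $\frac{289}{502} \approx 0.5757$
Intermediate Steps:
$q{\left(I,s \right)} = -8 + s$
$\frac{-324 + \left(-1\right) \left(-5\right) 7}{-490 + q{\left(3,-4 \right)}} = \frac{-324 + \left(-1\right) \left(-5\right) 7}{-490 - 12} = \frac{-324 + 5 \cdot 7}{-490 - 12} = \frac{-324 + 35}{-502} = \left(-289\right) \left(- \frac{1}{502}\right) = \frac{289}{502}$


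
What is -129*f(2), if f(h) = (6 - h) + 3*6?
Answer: -2838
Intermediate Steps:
f(h) = 24 - h (f(h) = (6 - h) + 18 = 24 - h)
-129*f(2) = -129*(24 - 1*2) = -129*(24 - 2) = -129*22 = -2838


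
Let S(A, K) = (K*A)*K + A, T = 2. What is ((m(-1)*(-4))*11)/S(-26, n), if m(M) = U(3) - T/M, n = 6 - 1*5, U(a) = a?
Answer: 55/13 ≈ 4.2308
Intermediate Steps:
n = 1 (n = 6 - 5 = 1)
m(M) = 3 - 2/M
S(A, K) = A + A*K² (S(A, K) = (A*K)*K + A = A*K² + A = A + A*K²)
((m(-1)*(-4))*11)/S(-26, n) = (((3 - 2/(-1))*(-4))*11)/((-26*(1 + 1²))) = (((3 - 2*(-1))*(-4))*11)/((-26*(1 + 1))) = (((3 + 2)*(-4))*11)/((-26*2)) = ((5*(-4))*11)/(-52) = -20*11*(-1/52) = -220*(-1/52) = 55/13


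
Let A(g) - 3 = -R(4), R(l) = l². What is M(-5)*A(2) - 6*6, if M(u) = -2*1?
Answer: -10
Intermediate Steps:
M(u) = -2
A(g) = -13 (A(g) = 3 - 1*4² = 3 - 1*16 = 3 - 16 = -13)
M(-5)*A(2) - 6*6 = -2*(-13) - 6*6 = 26 - 36 = -10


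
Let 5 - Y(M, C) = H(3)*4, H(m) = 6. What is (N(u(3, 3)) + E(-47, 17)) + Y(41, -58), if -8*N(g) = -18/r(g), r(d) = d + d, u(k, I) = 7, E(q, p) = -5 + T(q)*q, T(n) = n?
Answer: 122369/56 ≈ 2185.2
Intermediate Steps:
E(q, p) = -5 + q² (E(q, p) = -5 + q*q = -5 + q²)
r(d) = 2*d
N(g) = 9/(8*g) (N(g) = -(-9)/(4*(2*g)) = -(-9)*1/(2*g)/4 = -(-9)/(8*g) = 9/(8*g))
Y(M, C) = -19 (Y(M, C) = 5 - 6*4 = 5 - 1*24 = 5 - 24 = -19)
(N(u(3, 3)) + E(-47, 17)) + Y(41, -58) = ((9/8)/7 + (-5 + (-47)²)) - 19 = ((9/8)*(⅐) + (-5 + 2209)) - 19 = (9/56 + 2204) - 19 = 123433/56 - 19 = 122369/56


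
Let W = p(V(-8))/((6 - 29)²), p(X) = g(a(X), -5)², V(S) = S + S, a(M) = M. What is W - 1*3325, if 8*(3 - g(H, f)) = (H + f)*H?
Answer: -1757404/529 ≈ -3322.1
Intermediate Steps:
g(H, f) = 3 - H*(H + f)/8 (g(H, f) = 3 - (H + f)*H/8 = 3 - H*(H + f)/8)
V(S) = 2*S
p(X) = (3 - X²/8 + 5*X/8)² (p(X) = (3 - X²/8 - ⅛*X*(-5))² = (3 - X²/8 + 5*X/8)²)
W = 1521/529 (W = ((-24 + (2*(-8))² - 10*(-8))²/64)/((6 - 29)²) = ((-24 + (-16)² - 5*(-16))²/64)/((-23)²) = ((-24 + 256 + 80)²/64)/529 = ((1/64)*312²)*(1/529) = ((1/64)*97344)*(1/529) = 1521*(1/529) = 1521/529 ≈ 2.8752)
W - 1*3325 = 1521/529 - 1*3325 = 1521/529 - 3325 = -1757404/529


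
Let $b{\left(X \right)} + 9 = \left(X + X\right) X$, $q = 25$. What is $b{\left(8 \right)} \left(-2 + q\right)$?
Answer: $2737$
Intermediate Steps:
$b{\left(X \right)} = -9 + 2 X^{2}$ ($b{\left(X \right)} = -9 + \left(X + X\right) X = -9 + 2 X X = -9 + 2 X^{2}$)
$b{\left(8 \right)} \left(-2 + q\right) = \left(-9 + 2 \cdot 8^{2}\right) \left(-2 + 25\right) = \left(-9 + 2 \cdot 64\right) 23 = \left(-9 + 128\right) 23 = 119 \cdot 23 = 2737$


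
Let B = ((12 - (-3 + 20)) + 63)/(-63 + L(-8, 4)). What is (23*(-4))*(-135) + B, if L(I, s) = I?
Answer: 881762/71 ≈ 12419.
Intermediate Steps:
B = -58/71 (B = ((12 - (-3 + 20)) + 63)/(-63 - 8) = ((12 - 1*17) + 63)/(-71) = ((12 - 17) + 63)*(-1/71) = (-5 + 63)*(-1/71) = 58*(-1/71) = -58/71 ≈ -0.81690)
(23*(-4))*(-135) + B = (23*(-4))*(-135) - 58/71 = -92*(-135) - 58/71 = 12420 - 58/71 = 881762/71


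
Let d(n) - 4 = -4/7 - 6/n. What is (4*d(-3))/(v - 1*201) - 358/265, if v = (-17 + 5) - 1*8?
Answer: -594106/409955 ≈ -1.4492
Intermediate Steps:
d(n) = 24/7 - 6/n (d(n) = 4 + (-4/7 - 6/n) = 24/7 - 6/n)
v = -20 (v = -12 - 8 = -20)
(4*d(-3))/(v - 1*201) - 358/265 = (4*(24/7 - 6/(-3)))/(-20 - 1*201) - 358/265 = (4*(24/7 - 6*(-⅓)))/(-20 - 201) - 358*1/265 = (4*(24/7 + 2))/(-221) - 358/265 = (4*(38/7))*(-1/221) - 358/265 = (152/7)*(-1/221) - 358/265 = -152/1547 - 358/265 = -594106/409955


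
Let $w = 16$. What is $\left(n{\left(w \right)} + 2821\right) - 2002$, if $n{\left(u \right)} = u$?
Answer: $835$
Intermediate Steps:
$\left(n{\left(w \right)} + 2821\right) - 2002 = \left(16 + 2821\right) - 2002 = 2837 - 2002 = 835$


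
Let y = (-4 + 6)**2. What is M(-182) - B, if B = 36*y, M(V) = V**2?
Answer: 32980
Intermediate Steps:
y = 4 (y = 2**2 = 4)
B = 144 (B = 36*4 = 144)
M(-182) - B = (-182)**2 - 1*144 = 33124 - 144 = 32980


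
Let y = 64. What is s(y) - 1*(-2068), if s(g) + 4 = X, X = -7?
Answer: 2057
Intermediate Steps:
s(g) = -11 (s(g) = -4 - 7 = -11)
s(y) - 1*(-2068) = -11 - 1*(-2068) = -11 + 2068 = 2057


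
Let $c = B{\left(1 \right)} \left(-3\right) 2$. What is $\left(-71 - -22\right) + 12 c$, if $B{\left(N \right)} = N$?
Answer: $-121$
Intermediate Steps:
$c = -6$ ($c = 1 \left(-3\right) 2 = \left(-3\right) 2 = -6$)
$\left(-71 - -22\right) + 12 c = \left(-71 - -22\right) + 12 \left(-6\right) = \left(-71 + 22\right) - 72 = -49 - 72 = -121$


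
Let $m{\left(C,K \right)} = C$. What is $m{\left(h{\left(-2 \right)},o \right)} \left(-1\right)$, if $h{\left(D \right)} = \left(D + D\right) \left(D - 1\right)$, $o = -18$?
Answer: $-12$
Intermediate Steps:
$h{\left(D \right)} = 2 D \left(-1 + D\right)$
$m{\left(h{\left(-2 \right)},o \right)} \left(-1\right) = 2 \left(-2\right) \left(-1 - 2\right) \left(-1\right) = 2 \left(-2\right) \left(-3\right) \left(-1\right) = 12 \left(-1\right) = -12$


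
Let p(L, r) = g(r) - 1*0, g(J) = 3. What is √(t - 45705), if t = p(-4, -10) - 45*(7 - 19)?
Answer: 3*I*√5018 ≈ 212.51*I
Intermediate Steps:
p(L, r) = 3 (p(L, r) = 3 - 1*0 = 3 + 0 = 3)
t = 543 (t = 3 - 45*(7 - 19) = 3 - 45*(-12) = 3 + 540 = 543)
√(t - 45705) = √(543 - 45705) = √(-45162) = 3*I*√5018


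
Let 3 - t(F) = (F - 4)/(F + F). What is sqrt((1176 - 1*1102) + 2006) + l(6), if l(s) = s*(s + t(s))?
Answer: 53 + 4*sqrt(130) ≈ 98.607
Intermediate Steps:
t(F) = 3 - (-4 + F)/(2*F) (t(F) = 3 - (F - 4)/(F + F) = 3 - (-4 + F)/(2*F))
l(s) = s*(5/2 + s + 2/s) (l(s) = s*(s + (5/2 + 2/s)) = s*(5/2 + s + 2/s))
sqrt((1176 - 1*1102) + 2006) + l(6) = sqrt((1176 - 1*1102) + 2006) + (2 + 6**2 + (5/2)*6) = sqrt((1176 - 1102) + 2006) + (2 + 36 + 15) = sqrt(74 + 2006) + 53 = sqrt(2080) + 53 = 4*sqrt(130) + 53 = 53 + 4*sqrt(130)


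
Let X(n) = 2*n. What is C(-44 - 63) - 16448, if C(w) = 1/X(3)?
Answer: -98687/6 ≈ -16448.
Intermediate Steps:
C(w) = ⅙ (C(w) = 1/(2*3) = 1/6 = ⅙)
C(-44 - 63) - 16448 = ⅙ - 16448 = -98687/6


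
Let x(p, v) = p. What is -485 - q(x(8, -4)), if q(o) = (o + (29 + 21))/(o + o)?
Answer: -3909/8 ≈ -488.63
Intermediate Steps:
q(o) = (50 + o)/(2*o) (q(o) = (o + 50)/((2*o)) = (50 + o)*(1/(2*o)) = (50 + o)/(2*o))
-485 - q(x(8, -4)) = -485 - (50 + 8)/(2*8) = -485 - 58/(2*8) = -485 - 1*29/8 = -485 - 29/8 = -3909/8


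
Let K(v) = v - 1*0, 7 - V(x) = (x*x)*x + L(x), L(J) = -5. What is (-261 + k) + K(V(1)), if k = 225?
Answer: -25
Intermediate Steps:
V(x) = 12 - x**3 (V(x) = 7 - ((x*x)*x - 5) = 7 - (x**2*x - 5) = 7 - (x**3 - 5) = 7 - (-5 + x**3) = 7 + (5 - x**3) = 12 - x**3)
K(v) = v (K(v) = v + 0 = v)
(-261 + k) + K(V(1)) = (-261 + 225) + (12 - 1*1**3) = -36 + (12 - 1*1) = -36 + (12 - 1) = -36 + 11 = -25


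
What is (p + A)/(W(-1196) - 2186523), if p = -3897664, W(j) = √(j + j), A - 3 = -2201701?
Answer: 13336395298326/4780882831921 + 12198724*I*√598/4780882831921 ≈ 2.7895 + 6.2396e-5*I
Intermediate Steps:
A = -2201698 (A = 3 - 2201701 = -2201698)
W(j) = √2*√j (W(j) = √(2*j) = √2*√j)
(p + A)/(W(-1196) - 2186523) = (-3897664 - 2201698)/(√2*√(-1196) - 2186523) = -6099362/(√2*(2*I*√299) - 2186523) = -6099362/(2*I*√598 - 2186523) = -6099362/(-2186523 + 2*I*√598)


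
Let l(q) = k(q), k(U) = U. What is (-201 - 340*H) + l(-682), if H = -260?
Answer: 87517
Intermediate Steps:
l(q) = q
(-201 - 340*H) + l(-682) = (-201 - 340*(-260)) - 682 = (-201 + 88400) - 682 = 88199 - 682 = 87517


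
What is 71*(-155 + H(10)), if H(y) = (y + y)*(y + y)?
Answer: 17395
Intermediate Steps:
H(y) = 4*y**2 (H(y) = (2*y)*(2*y) = 4*y**2)
71*(-155 + H(10)) = 71*(-155 + 4*10**2) = 71*(-155 + 4*100) = 71*(-155 + 400) = 71*245 = 17395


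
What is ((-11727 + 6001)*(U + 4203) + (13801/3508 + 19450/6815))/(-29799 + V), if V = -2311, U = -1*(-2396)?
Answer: 180669496630213/153530882440 ≈ 1176.8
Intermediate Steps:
U = 2396
((-11727 + 6001)*(U + 4203) + (13801/3508 + 19450/6815))/(-29799 + V) = ((-11727 + 6001)*(2396 + 4203) + (13801/3508 + 19450/6815))/(-29799 - 2311) = (-5726*6599 + (13801*(1/3508) + 19450*(1/6815)))/(-32110) = (-37785874 + (13801/3508 + 3890/1363))*(-1/32110) = (-37785874 + 32456883/4781404)*(-1/32110) = -180669496630213/4781404*(-1/32110) = 180669496630213/153530882440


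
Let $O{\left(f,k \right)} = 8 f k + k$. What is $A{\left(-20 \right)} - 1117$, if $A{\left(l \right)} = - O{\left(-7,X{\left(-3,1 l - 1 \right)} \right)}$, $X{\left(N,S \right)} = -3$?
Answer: $-1282$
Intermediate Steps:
$O{\left(f,k \right)} = k + 8 f k$ ($O{\left(f,k \right)} = 8 f k + k = k + 8 f k$)
$A{\left(l \right)} = -165$ ($A{\left(l \right)} = - \left(-3\right) \left(1 + 8 \left(-7\right)\right) = - \left(-3\right) \left(1 - 56\right) = - \left(-3\right) \left(-55\right) = \left(-1\right) 165 = -165$)
$A{\left(-20 \right)} - 1117 = -165 - 1117 = -1282$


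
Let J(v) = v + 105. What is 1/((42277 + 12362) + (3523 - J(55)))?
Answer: 1/58002 ≈ 1.7241e-5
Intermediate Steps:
J(v) = 105 + v
1/((42277 + 12362) + (3523 - J(55))) = 1/((42277 + 12362) + (3523 - (105 + 55))) = 1/(54639 + (3523 - 1*160)) = 1/(54639 + (3523 - 160)) = 1/(54639 + 3363) = 1/58002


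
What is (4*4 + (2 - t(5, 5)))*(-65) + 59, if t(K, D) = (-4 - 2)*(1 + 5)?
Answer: -3451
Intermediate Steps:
t(K, D) = -36 (t(K, D) = -6*6 = -36)
(4*4 + (2 - t(5, 5)))*(-65) + 59 = (4*4 + (2 - 1*(-36)))*(-65) + 59 = (16 + (2 + 36))*(-65) + 59 = (16 + 38)*(-65) + 59 = 54*(-65) + 59 = -3510 + 59 = -3451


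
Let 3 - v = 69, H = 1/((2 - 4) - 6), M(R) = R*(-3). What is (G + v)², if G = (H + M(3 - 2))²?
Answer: 12952801/4096 ≈ 3162.3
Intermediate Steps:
M(R) = -3*R
H = -⅛ (H = 1/(-2 - 6) = 1/(-8) = -⅛ ≈ -0.12500)
v = -66 (v = 3 - 1*69 = 3 - 69 = -66)
G = 625/64 (G = (-⅛ - 3*(3 - 2))² = (-⅛ - 3*1)² = (-⅛ - 3)² = (-25/8)² = 625/64 ≈ 9.7656)
(G + v)² = (625/64 - 66)² = (-3599/64)² = 12952801/4096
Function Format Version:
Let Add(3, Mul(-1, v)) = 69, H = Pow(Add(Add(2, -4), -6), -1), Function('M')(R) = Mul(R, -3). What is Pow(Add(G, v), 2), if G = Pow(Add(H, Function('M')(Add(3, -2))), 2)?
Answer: Rational(12952801, 4096) ≈ 3162.3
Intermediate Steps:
Function('M')(R) = Mul(-3, R)
H = Rational(-1, 8) (H = Pow(Add(-2, -6), -1) = Pow(-8, -1) = Rational(-1, 8) ≈ -0.12500)
v = -66 (v = Add(3, Mul(-1, 69)) = Add(3, -69) = -66)
G = Rational(625, 64) (G = Pow(Add(Rational(-1, 8), Mul(-3, Add(3, -2))), 2) = Pow(Add(Rational(-1, 8), Mul(-3, 1)), 2) = Pow(Add(Rational(-1, 8), -3), 2) = Pow(Rational(-25, 8), 2) = Rational(625, 64) ≈ 9.7656)
Pow(Add(G, v), 2) = Pow(Add(Rational(625, 64), -66), 2) = Pow(Rational(-3599, 64), 2) = Rational(12952801, 4096)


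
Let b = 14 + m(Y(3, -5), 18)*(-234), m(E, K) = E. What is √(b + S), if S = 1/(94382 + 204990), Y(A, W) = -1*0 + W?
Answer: √26528584012507/149686 ≈ 34.409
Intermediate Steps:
Y(A, W) = W (Y(A, W) = 0 + W = W)
b = 1184 (b = 14 - 5*(-234) = 14 + 1170 = 1184)
S = 1/299372 ≈ 3.3403e-6
√(b + S) = √(1184 + 1/299372) = √(354456449/299372) = √26528584012507/149686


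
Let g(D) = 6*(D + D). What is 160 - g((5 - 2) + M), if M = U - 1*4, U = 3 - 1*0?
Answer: 136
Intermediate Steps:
U = 3 (U = 3 + 0 = 3)
M = -1 (M = 3 - 1*4 = 3 - 4 = -1)
g(D) = 12*D (g(D) = 6*(2*D) = 12*D)
160 - g((5 - 2) + M) = 160 - 12*((5 - 2) - 1) = 160 - 12*(3 - 1) = 160 - 12*2 = 160 - 1*24 = 160 - 24 = 136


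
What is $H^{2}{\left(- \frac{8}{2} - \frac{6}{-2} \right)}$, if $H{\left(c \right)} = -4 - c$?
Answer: $9$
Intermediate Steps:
$H^{2}{\left(- \frac{8}{2} - \frac{6}{-2} \right)} = \left(-4 - \left(- \frac{8}{2} - \frac{6}{-2}\right)\right)^{2} = \left(-4 - \left(\left(-8\right) \frac{1}{2} - -3\right)\right)^{2} = \left(-4 - \left(-4 + 3\right)\right)^{2} = \left(-4 - -1\right)^{2} = \left(-4 + 1\right)^{2} = \left(-3\right)^{2} = 9$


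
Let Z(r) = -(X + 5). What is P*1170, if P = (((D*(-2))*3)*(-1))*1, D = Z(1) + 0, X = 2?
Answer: -49140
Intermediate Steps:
Z(r) = -7 (Z(r) = -(2 + 5) = -1*7 = -7)
D = -7 (D = -7 + 0 = -7)
P = -42 (P = ((-7*(-2)*3)*(-1))*1 = ((14*3)*(-1))*1 = (42*(-1))*1 = -42*1 = -42)
P*1170 = -42*1170 = -49140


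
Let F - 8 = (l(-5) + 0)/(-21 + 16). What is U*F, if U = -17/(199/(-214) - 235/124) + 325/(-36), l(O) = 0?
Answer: -8123918/337347 ≈ -24.082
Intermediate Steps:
F = 8 (F = 8 + (0 + 0)/(-21 + 16) = 8 + 0/(-5) = 8 + 0*(-⅕) = 8 + 0 = 8)
U = -4061959/1349388 (U = -17/(199*(-1/214) - 235*1/124) + 325*(-1/36) = -17/(-199/214 - 235/124) - 325/36 = -17/(-37483/13268) - 325/36 = -17*(-13268/37483) - 325/36 = 225556/37483 - 325/36 = -4061959/1349388 ≈ -3.0102)
U*F = -4061959/1349388*8 = -8123918/337347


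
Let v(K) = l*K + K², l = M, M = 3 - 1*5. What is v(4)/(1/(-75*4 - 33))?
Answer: -2664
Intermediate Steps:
M = -2 (M = 3 - 5 = -2)
l = -2
v(K) = K² - 2*K (v(K) = -2*K + K² = K² - 2*K)
v(4)/(1/(-75*4 - 33)) = (4*(-2 + 4))/(1/(-75*4 - 33)) = (4*2)/(1/(-300 - 33)) = 8/1/(-333) = 8/(-1/333) = -333*8 = -2664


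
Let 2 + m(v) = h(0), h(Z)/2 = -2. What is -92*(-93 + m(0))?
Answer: 9108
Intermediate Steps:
h(Z) = -4 (h(Z) = 2*(-2) = -4)
m(v) = -6 (m(v) = -2 - 4 = -6)
-92*(-93 + m(0)) = -92*(-93 - 6) = -92*(-99) = 9108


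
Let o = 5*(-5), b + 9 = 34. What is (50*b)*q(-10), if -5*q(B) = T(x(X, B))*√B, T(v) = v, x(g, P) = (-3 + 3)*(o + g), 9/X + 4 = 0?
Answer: 0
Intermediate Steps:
b = 25 (b = -9 + 34 = 25)
X = -9/4 (X = 9/(-4 + 0) = 9/(-4) = 9*(-¼) = -9/4 ≈ -2.2500)
o = -25
x(g, P) = 0 (x(g, P) = (-3 + 3)*(-25 + g) = 0*(-25 + g) = 0)
q(B) = 0 (q(B) = -0*√B = -⅕*0 = 0)
(50*b)*q(-10) = (50*25)*0 = 1250*0 = 0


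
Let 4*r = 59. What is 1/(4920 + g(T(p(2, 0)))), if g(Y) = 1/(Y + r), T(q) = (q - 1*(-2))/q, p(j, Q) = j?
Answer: 67/329644 ≈ 0.00020325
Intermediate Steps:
r = 59/4 (r = (¼)*59 = 59/4 ≈ 14.750)
T(q) = (2 + q)/q (T(q) = (q + 2)/q = (2 + q)/q)
g(Y) = 1/(59/4 + Y) (g(Y) = 1/(Y + 59/4) = 1/(59/4 + Y))
1/(4920 + g(T(p(2, 0)))) = 1/(4920 + 4/(59 + 4*((2 + 2)/2))) = 1/(4920 + 4/(59 + 4*((½)*4))) = 1/(4920 + 4/(59 + 4*2)) = 1/(4920 + 4/(59 + 8)) = 1/(4920 + 4/67) = 1/(329644/67) = 67/329644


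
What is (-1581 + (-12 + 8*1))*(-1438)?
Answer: 2279230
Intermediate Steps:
(-1581 + (-12 + 8*1))*(-1438) = (-1581 + (-12 + 8))*(-1438) = (-1581 - 4)*(-1438) = -1585*(-1438) = 2279230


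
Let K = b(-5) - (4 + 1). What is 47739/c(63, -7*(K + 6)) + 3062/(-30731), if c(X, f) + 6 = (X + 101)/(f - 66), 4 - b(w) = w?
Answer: -49881035296/7529095 ≈ -6625.1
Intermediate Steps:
b(w) = 4 - w
K = 4 (K = (4 - 1*(-5)) - (4 + 1) = (4 + 5) - 1*5 = 9 - 5 = 4)
c(X, f) = -6 + (101 + X)/(-66 + f) (c(X, f) = -6 + (X + 101)/(f - 66) = -6 + (101 + X)/(-66 + f))
47739/c(63, -7*(K + 6)) + 3062/(-30731) = 47739/(((497 + 63 - (-42)*(4 + 6))/(-66 - 7*(4 + 6)))) + 3062/(-30731) = 47739/(((497 + 63 - (-42)*10)/(-66 - 7*10))) + 3062*(-1/30731) = 47739/(((497 + 63 - 6*(-70))/(-66 - 70))) - 3062/30731 = 47739/(((497 + 63 + 420)/(-136))) - 3062/30731 = 47739/((-1/136*980)) - 3062/30731 = 47739/(-245/34) - 3062/30731 = 47739*(-34/245) - 3062/30731 = -1623126/245 - 3062/30731 = -49881035296/7529095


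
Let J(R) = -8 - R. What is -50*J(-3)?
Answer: 250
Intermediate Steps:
-50*J(-3) = -50*(-8 - 1*(-3)) = -50*(-8 + 3) = -50*(-5) = 250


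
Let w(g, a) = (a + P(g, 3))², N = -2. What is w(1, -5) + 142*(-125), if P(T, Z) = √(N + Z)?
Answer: -17734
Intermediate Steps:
P(T, Z) = √(-2 + Z)
w(g, a) = (1 + a)² (w(g, a) = (a + √(-2 + 3))² = (a + √1)² = (a + 1)² = (1 + a)²)
w(1, -5) + 142*(-125) = (1 - 5)² + 142*(-125) = (-4)² - 17750 = 16 - 17750 = -17734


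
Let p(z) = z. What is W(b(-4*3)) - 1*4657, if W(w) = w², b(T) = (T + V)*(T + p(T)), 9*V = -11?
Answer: 864391/9 ≈ 96044.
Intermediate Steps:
V = -11/9 (V = (⅑)*(-11) = -11/9 ≈ -1.2222)
b(T) = 2*T*(-11/9 + T) (b(T) = (T - 11/9)*(T + T) = (-11/9 + T)*(2*T) = 2*T*(-11/9 + T))
W(b(-4*3)) - 1*4657 = (2*(-4*3)*(-11 + 9*(-4*3))/9)² - 1*4657 = ((2/9)*(-12)*(-11 + 9*(-12)))² - 4657 = ((2/9)*(-12)*(-11 - 108))² - 4657 = ((2/9)*(-12)*(-119))² - 4657 = (952/3)² - 4657 = 906304/9 - 4657 = 864391/9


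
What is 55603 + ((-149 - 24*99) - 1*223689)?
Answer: -170611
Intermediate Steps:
55603 + ((-149 - 24*99) - 1*223689) = 55603 + ((-149 - 2376) - 223689) = 55603 + (-2525 - 223689) = 55603 - 226214 = -170611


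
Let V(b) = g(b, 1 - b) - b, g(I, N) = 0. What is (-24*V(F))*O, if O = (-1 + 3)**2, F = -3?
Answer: -288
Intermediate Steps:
V(b) = -b (V(b) = 0 - b = -b)
O = 4 (O = 2**2 = 4)
(-24*V(F))*O = -(-24)*(-3)*4 = -24*3*4 = -72*4 = -288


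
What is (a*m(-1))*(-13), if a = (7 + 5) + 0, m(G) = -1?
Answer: 156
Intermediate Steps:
a = 12 (a = 12 + 0 = 12)
(a*m(-1))*(-13) = (12*(-1))*(-13) = -12*(-13) = 156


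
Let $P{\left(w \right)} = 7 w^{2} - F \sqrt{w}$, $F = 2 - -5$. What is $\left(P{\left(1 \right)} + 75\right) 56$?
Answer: $4200$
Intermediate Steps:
$F = 7$ ($F = 2 + 5 = 7$)
$P{\left(w \right)} = - 7 \sqrt{w} + 7 w^{2}$ ($P{\left(w \right)} = 7 w^{2} - 7 \sqrt{w} = - 7 \sqrt{w} + 7 w^{2}$)
$\left(P{\left(1 \right)} + 75\right) 56 = \left(\left(- 7 \sqrt{1} + 7 \cdot 1^{2}\right) + 75\right) 56 = \left(\left(\left(-7\right) 1 + 7 \cdot 1\right) + 75\right) 56 = \left(\left(-7 + 7\right) + 75\right) 56 = \left(0 + 75\right) 56 = 75 \cdot 56 = 4200$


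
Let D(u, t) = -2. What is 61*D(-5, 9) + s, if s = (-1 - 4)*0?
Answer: -122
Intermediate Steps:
s = 0 (s = -5*0 = 0)
61*D(-5, 9) + s = 61*(-2) + 0 = -122 + 0 = -122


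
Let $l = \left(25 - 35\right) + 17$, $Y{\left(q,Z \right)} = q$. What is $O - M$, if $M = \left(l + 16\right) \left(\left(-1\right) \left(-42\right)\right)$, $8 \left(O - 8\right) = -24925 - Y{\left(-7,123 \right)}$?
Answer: $- \frac{16291}{4} \approx -4072.8$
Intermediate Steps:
$l = 7$ ($l = -10 + 17 = 7$)
$O = - \frac{12427}{4}$ ($O = 8 + \frac{-24925 - -7}{8} = 8 + \frac{-24925 + 7}{8} = 8 + \frac{1}{8} \left(-24918\right) = 8 - \frac{12459}{4} = - \frac{12427}{4} \approx -3106.8$)
$M = 966$ ($M = \left(7 + 16\right) \left(\left(-1\right) \left(-42\right)\right) = 23 \cdot 42 = 966$)
$O - M = - \frac{12427}{4} - 966 = - \frac{16291}{4}$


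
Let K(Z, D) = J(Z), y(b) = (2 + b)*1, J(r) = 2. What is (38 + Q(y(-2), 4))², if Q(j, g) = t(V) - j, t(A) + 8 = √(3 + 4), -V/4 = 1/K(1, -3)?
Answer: (30 + √7)² ≈ 1065.7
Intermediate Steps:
y(b) = 2 + b
K(Z, D) = 2
V = -2 (V = -4/2 = -4*½ = -2)
t(A) = -8 + √7 (t(A) = -8 + √(3 + 4) = -8 + √7)
Q(j, g) = -8 + √7 - j (Q(j, g) = (-8 + √7) - j = -8 + √7 - j)
(38 + Q(y(-2), 4))² = (38 + (-8 + √7 - (2 - 2)))² = (38 + (-8 + √7 - 1*0))² = (38 + (-8 + √7 + 0))² = (38 + (-8 + √7))² = (30 + √7)²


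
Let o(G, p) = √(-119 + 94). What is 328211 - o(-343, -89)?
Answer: 328211 - 5*I ≈ 3.2821e+5 - 5.0*I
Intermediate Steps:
o(G, p) = 5*I (o(G, p) = √(-25) = 5*I)
328211 - o(-343, -89) = 328211 - 5*I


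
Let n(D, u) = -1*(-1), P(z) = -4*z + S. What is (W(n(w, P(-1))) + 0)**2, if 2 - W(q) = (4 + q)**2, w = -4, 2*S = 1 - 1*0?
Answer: 529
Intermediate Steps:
S = 1/2 (S = (1 - 1*0)/2 = (1 + 0)/2 = (1/2)*1 = 1/2 ≈ 0.50000)
P(z) = 1/2 - 4*z (P(z) = -4*z + 1/2 = 1/2 - 4*z)
n(D, u) = 1
W(q) = 2 - (4 + q)**2
(W(n(w, P(-1))) + 0)**2 = ((2 - (4 + 1)**2) + 0)**2 = ((2 - 1*5**2) + 0)**2 = ((2 - 1*25) + 0)**2 = ((2 - 25) + 0)**2 = (-23 + 0)**2 = (-23)**2 = 529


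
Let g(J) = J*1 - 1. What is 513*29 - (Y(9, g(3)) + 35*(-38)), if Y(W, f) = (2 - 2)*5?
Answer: 16207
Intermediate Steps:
g(J) = -1 + J (g(J) = J - 1 = -1 + J)
Y(W, f) = 0 (Y(W, f) = 0*5 = 0)
513*29 - (Y(9, g(3)) + 35*(-38)) = 513*29 - (0 + 35*(-38)) = 14877 - (0 - 1330) = 14877 - 1*(-1330) = 14877 + 1330 = 16207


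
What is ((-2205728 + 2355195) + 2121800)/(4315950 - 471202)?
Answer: 2271267/3844748 ≈ 0.59074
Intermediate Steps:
((-2205728 + 2355195) + 2121800)/(4315950 - 471202) = (149467 + 2121800)/3844748 = 2271267*(1/3844748) = 2271267/3844748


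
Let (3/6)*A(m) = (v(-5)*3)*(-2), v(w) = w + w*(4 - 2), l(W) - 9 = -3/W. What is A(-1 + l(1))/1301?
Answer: 180/1301 ≈ 0.13836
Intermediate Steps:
l(W) = 9 - 3/W
v(w) = 3*w (v(w) = w + w*2 = w + 2*w = 3*w)
A(m) = 180 (A(m) = 2*(((3*(-5))*3)*(-2)) = 2*(-15*3*(-2)) = 2*(-45*(-2)) = 2*90 = 180)
A(-1 + l(1))/1301 = 180/1301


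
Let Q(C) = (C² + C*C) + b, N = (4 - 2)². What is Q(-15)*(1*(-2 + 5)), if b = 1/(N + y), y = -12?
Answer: 10797/8 ≈ 1349.6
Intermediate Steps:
N = 4 (N = 2² = 4)
b = -⅛ (b = 1/(4 - 12) = 1/(-8) = -⅛ ≈ -0.12500)
Q(C) = -⅛ + 2*C² (Q(C) = (C² + C*C) - ⅛ = (C² + C²) - ⅛ = 2*C² - ⅛ = -⅛ + 2*C²)
Q(-15)*(1*(-2 + 5)) = (-⅛ + 2*(-15)²)*(1*(-2 + 5)) = (-⅛ + 2*225)*(1*3) = (-⅛ + 450)*3 = (3599/8)*3 = 10797/8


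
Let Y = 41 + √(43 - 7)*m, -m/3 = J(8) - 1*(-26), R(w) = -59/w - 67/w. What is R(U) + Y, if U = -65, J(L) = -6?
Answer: -20609/65 ≈ -317.06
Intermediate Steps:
R(w) = -126/w
m = -60 (m = -3*(-6 - 1*(-26)) = -3*(-6 + 26) = -3*20 = -60)
Y = -319 (Y = 41 + √(43 - 7)*(-60) = 41 + √36*(-60) = 41 + 6*(-60) = 41 - 360 = -319)
R(U) + Y = -126/(-65) - 319 = -126*(-1/65) - 319 = 126/65 - 319 = -20609/65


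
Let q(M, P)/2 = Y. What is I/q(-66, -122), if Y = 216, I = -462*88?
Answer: -847/9 ≈ -94.111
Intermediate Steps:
I = -40656
q(M, P) = 432 (q(M, P) = 2*216 = 432)
I/q(-66, -122) = -40656/432 = -40656*1/432 = -847/9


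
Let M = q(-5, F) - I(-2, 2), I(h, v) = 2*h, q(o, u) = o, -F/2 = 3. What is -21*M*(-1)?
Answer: -21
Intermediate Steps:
F = -6 (F = -2*3 = -6)
M = -1 (M = -5 - 2*(-2) = -5 - 1*(-4) = -5 + 4 = -1)
-21*M*(-1) = -21*(-1)*(-1) = 21*(-1) = -21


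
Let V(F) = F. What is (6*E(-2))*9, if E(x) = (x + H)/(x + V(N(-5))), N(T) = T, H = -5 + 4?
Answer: 162/7 ≈ 23.143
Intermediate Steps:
H = -1
E(x) = (-1 + x)/(-5 + x) (E(x) = (x - 1)/(x - 5) = (-1 + x)/(-5 + x))
(6*E(-2))*9 = (6*((-1 - 2)/(-5 - 2)))*9 = (6*(-3/(-7)))*9 = (6*(-⅐*(-3)))*9 = (6*(3/7))*9 = (18/7)*9 = 162/7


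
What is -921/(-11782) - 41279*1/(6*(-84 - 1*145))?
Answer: 121903658/4047117 ≈ 30.121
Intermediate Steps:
-921/(-11782) - 41279*1/(6*(-84 - 1*145)) = -921*(-1/11782) - 41279*1/(6*(-84 - 145)) = 921/11782 - 41279/((-229*6)) = 921/11782 - 41279/(-1374) = 921/11782 - 41279*(-1/1374) = 921/11782 + 41279/1374 = 121903658/4047117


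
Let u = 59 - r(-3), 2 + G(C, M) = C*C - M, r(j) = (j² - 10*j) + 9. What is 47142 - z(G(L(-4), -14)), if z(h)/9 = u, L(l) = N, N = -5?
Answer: 47043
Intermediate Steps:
r(j) = 9 + j² - 10*j
L(l) = -5
G(C, M) = -2 + C² - M (G(C, M) = -2 + (C*C - M) = -2 + (C² - M) = -2 + C² - M)
u = 11 (u = 59 - (9 + (-3)² - 10*(-3)) = 59 - (9 + 9 + 30) = 59 - 1*48 = 59 - 48 = 11)
z(h) = 99 (z(h) = 9*11 = 99)
47142 - z(G(L(-4), -14)) = 47142 - 1*99 = 47142 - 99 = 47043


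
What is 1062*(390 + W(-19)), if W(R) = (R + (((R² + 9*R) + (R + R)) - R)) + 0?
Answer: 575604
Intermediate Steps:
W(R) = R² + 11*R (W(R) = (R + (((R² + 9*R) + 2*R) - R)) + 0 = (R + ((R² + 11*R) - R)) + 0 = (R + (R² + 10*R)) + 0 = (R² + 11*R) + 0 = R² + 11*R)
1062*(390 + W(-19)) = 1062*(390 - 19*(11 - 19)) = 1062*(390 - 19*(-8)) = 1062*(390 + 152) = 1062*542 = 575604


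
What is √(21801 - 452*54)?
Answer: I*√2607 ≈ 51.059*I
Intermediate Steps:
√(21801 - 452*54) = √(21801 - 24408) = √(-2607) = I*√2607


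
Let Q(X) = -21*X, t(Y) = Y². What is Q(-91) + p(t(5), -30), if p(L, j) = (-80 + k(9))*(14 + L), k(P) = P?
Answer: -858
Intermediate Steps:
p(L, j) = -994 - 71*L (p(L, j) = (-80 + 9)*(14 + L) = -71*(14 + L) = -994 - 71*L)
Q(-91) + p(t(5), -30) = -21*(-91) + (-994 - 71*5²) = 1911 + (-994 - 71*25) = 1911 + (-994 - 1775) = 1911 - 2769 = -858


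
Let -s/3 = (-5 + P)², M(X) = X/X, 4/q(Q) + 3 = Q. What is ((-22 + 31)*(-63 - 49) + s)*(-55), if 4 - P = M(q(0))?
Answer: 56100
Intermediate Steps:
q(Q) = 4/(-3 + Q)
M(X) = 1
P = 3 (P = 4 - 1*1 = 4 - 1 = 3)
s = -12 (s = -3*(-5 + 3)² = -3*(-2)² = -3*4 = -12)
((-22 + 31)*(-63 - 49) + s)*(-55) = ((-22 + 31)*(-63 - 49) - 12)*(-55) = (9*(-112) - 12)*(-55) = (-1008 - 12)*(-55) = -1020*(-55) = 56100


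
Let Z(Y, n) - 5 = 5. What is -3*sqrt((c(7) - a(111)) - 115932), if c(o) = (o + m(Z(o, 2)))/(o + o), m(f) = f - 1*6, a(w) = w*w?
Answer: -3*I*sqrt(25137434)/14 ≈ -1074.4*I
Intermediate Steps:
a(w) = w**2
Z(Y, n) = 10 (Z(Y, n) = 5 + 5 = 10)
m(f) = -6 + f (m(f) = f - 6 = -6 + f)
c(o) = (4 + o)/(2*o) (c(o) = (o + (-6 + 10))/(o + o) = (o + 4)/((2*o)) = (4 + o)*(1/(2*o)) = (4 + o)/(2*o))
-3*sqrt((c(7) - a(111)) - 115932) = -3*sqrt(((1/2)*(4 + 7)/7 - 1*111**2) - 115932) = -3*sqrt(((1/2)*(1/7)*11 - 1*12321) - 115932) = -3*sqrt((11/14 - 12321) - 115932) = -3*sqrt(-172483/14 - 115932) = -3*I*sqrt(25137434)/14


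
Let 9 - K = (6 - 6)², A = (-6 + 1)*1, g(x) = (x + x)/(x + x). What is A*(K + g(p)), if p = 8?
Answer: -50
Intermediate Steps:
g(x) = 1 (g(x) = (2*x)/((2*x)) = (2*x)*(1/(2*x)) = 1)
A = -5 (A = -5*1 = -5)
K = 9 (K = 9 - (6 - 6)² = 9 - 1*0² = 9 - 1*0 = 9 + 0 = 9)
A*(K + g(p)) = -5*(9 + 1) = -5*10 = -50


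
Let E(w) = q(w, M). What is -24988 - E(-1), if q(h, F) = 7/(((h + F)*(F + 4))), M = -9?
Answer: -1249407/50 ≈ -24988.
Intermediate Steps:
q(h, F) = 7/((4 + F)*(F + h)) (q(h, F) = 7/(((F + h)*(4 + F))) = 7/(((4 + F)*(F + h))) = 7*(1/((4 + F)*(F + h))) = 7/((4 + F)*(F + h)))
E(w) = 7/(45 - 5*w) (E(w) = 7/((-9)² + 4*(-9) + 4*w - 9*w) = 7/(81 - 36 + 4*w - 9*w) = 7/(45 - 5*w))
-24988 - E(-1) = -24988 - (-7)/(-45 + 5*(-1)) = -24988 - (-7)/(-45 - 5) = -24988 - (-7)/(-50) = -24988 - (-7)*(-1)/50 = -24988 - 1*7/50 = -24988 - 7/50 = -1249407/50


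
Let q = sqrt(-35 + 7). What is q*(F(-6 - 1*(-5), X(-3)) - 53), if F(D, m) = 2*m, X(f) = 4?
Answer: -90*I*sqrt(7) ≈ -238.12*I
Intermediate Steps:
q = 2*I*sqrt(7) (q = sqrt(-28) = 2*I*sqrt(7) ≈ 5.2915*I)
q*(F(-6 - 1*(-5), X(-3)) - 53) = (2*I*sqrt(7))*(2*4 - 53) = (2*I*sqrt(7))*(8 - 53) = (2*I*sqrt(7))*(-45) = -90*I*sqrt(7)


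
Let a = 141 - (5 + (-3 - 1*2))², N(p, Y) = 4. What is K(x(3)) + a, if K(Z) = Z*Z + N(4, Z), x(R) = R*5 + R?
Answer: 469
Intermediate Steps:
x(R) = 6*R (x(R) = 5*R + R = 6*R)
K(Z) = 4 + Z² (K(Z) = Z*Z + 4 = Z² + 4 = 4 + Z²)
a = 141 (a = 141 - (5 + (-3 - 2))² = 141 - (5 - 5)² = 141 - 1*0² = 141 - 1*0 = 141 + 0 = 141)
K(x(3)) + a = (4 + (6*3)²) + 141 = (4 + 18²) + 141 = (4 + 324) + 141 = 328 + 141 = 469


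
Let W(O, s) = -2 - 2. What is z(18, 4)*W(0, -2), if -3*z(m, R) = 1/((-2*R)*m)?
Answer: -1/108 ≈ -0.0092593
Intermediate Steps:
W(O, s) = -4
z(m, R) = 1/(6*R*m) (z(m, R) = -(-1/(2*R*m))/3 = -(-1)/(6*R*m) = 1/(6*R*m))
z(18, 4)*W(0, -2) = ((⅙)/(4*18))*(-4) = ((⅙)*(¼)*(1/18))*(-4) = (1/432)*(-4) = -1/108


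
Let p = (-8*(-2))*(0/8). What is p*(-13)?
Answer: 0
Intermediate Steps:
p = 0 (p = 16*(0*(⅛)) = 16*0 = 0)
p*(-13) = 0*(-13) = 0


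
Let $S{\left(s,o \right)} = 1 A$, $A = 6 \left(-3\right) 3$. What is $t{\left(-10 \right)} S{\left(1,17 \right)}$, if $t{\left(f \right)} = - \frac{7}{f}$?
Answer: $- \frac{189}{5} \approx -37.8$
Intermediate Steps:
$A = -54$ ($A = \left(-18\right) 3 = -54$)
$S{\left(s,o \right)} = -54$ ($S{\left(s,o \right)} = 1 \left(-54\right) = -54$)
$t{\left(-10 \right)} S{\left(1,17 \right)} = - \frac{7}{-10} \left(-54\right) = \left(-7\right) \left(- \frac{1}{10}\right) \left(-54\right) = \frac{7}{10} \left(-54\right) = - \frac{189}{5}$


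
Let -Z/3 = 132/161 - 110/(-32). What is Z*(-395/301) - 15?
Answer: 1365255/775376 ≈ 1.7608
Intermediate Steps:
Z = -32901/2576 (Z = -3*(132/161 - 110/(-32)) = -3*(132*(1/161) - 110*(-1/32)) = -3*(132/161 + 55/16) = -3*10967/2576 = -32901/2576 ≈ -12.772)
Z*(-395/301) - 15 = -(-12995895)/(2576*301) - 15 = -32901/2576*(-395/301) - 15 = 12995895/775376 - 15 = 1365255/775376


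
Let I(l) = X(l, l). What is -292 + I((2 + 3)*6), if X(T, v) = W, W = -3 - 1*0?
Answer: -295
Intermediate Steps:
W = -3 (W = -3 + 0 = -3)
X(T, v) = -3
I(l) = -3
-292 + I((2 + 3)*6) = -292 - 3 = -295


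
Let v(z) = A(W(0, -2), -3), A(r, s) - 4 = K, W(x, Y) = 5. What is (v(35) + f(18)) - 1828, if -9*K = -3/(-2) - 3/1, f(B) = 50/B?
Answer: -32779/18 ≈ -1821.1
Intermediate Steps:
K = ⅙ (K = -(-3/(-2) - 3/1)/9 = -(-3*(-½) - 3*1)/9 = -(3/2 - 3)/9 = -⅑*(-3/2) = ⅙ ≈ 0.16667)
A(r, s) = 25/6 (A(r, s) = 4 + ⅙ = 25/6)
v(z) = 25/6
(v(35) + f(18)) - 1828 = (25/6 + 50/18) - 1828 = (25/6 + 50*(1/18)) - 1828 = (25/6 + 25/9) - 1828 = 125/18 - 1828 = -32779/18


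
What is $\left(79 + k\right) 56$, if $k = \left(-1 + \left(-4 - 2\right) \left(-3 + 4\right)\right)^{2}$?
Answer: $7168$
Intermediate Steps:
$k = 49$ ($k = \left(-1 - 6\right)^{2} = \left(-7\right)^{2} = 49$)
$\left(79 + k\right) 56 = \left(79 + 49\right) 56 = 128 \cdot 56 = 7168$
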